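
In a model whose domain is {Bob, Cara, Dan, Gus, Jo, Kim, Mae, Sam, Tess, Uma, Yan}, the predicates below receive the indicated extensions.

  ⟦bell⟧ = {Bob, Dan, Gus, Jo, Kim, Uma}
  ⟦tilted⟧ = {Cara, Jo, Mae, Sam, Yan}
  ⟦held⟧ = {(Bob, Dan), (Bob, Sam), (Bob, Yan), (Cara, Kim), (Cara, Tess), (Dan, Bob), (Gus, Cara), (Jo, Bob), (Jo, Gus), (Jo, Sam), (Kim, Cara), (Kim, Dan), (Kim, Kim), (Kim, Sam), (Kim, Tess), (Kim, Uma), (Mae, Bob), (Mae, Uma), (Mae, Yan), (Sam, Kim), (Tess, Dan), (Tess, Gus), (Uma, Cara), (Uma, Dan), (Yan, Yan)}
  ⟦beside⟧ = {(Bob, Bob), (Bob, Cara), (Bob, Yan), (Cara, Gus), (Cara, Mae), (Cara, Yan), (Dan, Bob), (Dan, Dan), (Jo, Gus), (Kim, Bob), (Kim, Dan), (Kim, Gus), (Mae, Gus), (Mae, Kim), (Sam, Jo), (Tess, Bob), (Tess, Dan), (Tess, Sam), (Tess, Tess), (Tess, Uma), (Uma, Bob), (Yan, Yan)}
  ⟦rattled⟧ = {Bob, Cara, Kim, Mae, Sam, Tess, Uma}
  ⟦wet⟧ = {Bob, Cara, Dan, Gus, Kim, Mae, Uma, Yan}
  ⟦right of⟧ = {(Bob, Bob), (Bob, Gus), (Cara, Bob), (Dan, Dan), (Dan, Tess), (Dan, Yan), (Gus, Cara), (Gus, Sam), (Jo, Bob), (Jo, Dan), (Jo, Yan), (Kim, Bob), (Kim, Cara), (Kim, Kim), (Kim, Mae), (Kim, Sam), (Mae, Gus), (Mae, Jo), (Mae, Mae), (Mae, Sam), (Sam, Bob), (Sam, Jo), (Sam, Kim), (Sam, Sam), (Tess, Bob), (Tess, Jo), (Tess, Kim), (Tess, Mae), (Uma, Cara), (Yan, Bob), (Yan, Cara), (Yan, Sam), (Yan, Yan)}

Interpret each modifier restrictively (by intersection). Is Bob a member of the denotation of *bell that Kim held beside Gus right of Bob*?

⟦that Kim held⟧ = {x : ⟨Kim, x⟩ ∈ ⟦held⟧} = {Cara, Dan, Kim, Sam, Tess, Uma}
⟦beside Gus⟧ = {x : ⟨x, Gus⟩ ∈ ⟦beside⟧} = {Cara, Jo, Kim, Mae}
⟦right of Bob⟧ = {x : ⟨x, Bob⟩ ∈ ⟦right of⟧} = {Bob, Cara, Jo, Kim, Sam, Tess, Yan}
⟦bell⟧ = {Bob, Dan, Gus, Jo, Kim, Uma}
… ∩ ⟦that Kim held⟧ = {Bob, Dan, Gus, Jo, Kim, Uma} ∩ {Cara, Dan, Kim, Sam, Tess, Uma} = {Dan, Kim, Uma}
… ∩ ⟦beside Gus⟧ = {Dan, Kim, Uma} ∩ {Cara, Jo, Kim, Mae} = {Kim}
… ∩ ⟦right of Bob⟧ = {Kim} ∩ {Bob, Cara, Jo, Kim, Sam, Tess, Yan} = {Kim}
⟦bell that Kim held beside Gus right of Bob⟧ = {Kim}; Bob ∉ this set.

no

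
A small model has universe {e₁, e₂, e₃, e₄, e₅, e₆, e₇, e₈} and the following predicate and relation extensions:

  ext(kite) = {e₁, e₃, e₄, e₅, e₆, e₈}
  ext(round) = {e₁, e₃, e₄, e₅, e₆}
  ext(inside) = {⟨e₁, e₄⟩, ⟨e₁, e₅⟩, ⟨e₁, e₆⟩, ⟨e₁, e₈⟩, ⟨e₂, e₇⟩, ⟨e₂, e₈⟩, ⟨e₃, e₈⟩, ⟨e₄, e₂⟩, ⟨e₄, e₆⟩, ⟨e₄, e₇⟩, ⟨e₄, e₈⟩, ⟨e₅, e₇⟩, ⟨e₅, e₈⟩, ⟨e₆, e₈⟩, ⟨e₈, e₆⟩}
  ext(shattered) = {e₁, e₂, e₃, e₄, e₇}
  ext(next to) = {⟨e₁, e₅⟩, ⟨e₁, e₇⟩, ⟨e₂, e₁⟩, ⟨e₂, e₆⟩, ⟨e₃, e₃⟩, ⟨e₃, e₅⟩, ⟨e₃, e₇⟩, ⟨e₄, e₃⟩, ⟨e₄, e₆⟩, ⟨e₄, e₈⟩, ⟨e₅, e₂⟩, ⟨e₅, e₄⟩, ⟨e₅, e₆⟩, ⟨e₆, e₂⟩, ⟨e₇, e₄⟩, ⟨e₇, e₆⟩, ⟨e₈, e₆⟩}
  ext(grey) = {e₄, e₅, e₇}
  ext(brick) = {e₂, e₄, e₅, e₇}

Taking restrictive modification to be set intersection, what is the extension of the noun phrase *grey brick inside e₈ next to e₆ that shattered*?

⟦inside e₈⟧ = {x : ⟨x, e₈⟩ ∈ ⟦inside⟧} = {e₁, e₂, e₃, e₄, e₅, e₆}
⟦next to e₆⟧ = {x : ⟨x, e₆⟩ ∈ ⟦next to⟧} = {e₂, e₄, e₅, e₇, e₈}
⟦that shattered⟧ = ⟦shattered⟧ = {e₁, e₂, e₃, e₄, e₇}
⟦brick⟧ = {e₂, e₄, e₅, e₇}
… ∩ ⟦inside e₈⟧ = {e₂, e₄, e₅, e₇} ∩ {e₁, e₂, e₃, e₄, e₅, e₆} = {e₂, e₄, e₅}
… ∩ ⟦next to e₆⟧ = {e₂, e₄, e₅} ∩ {e₂, e₄, e₅, e₇, e₈} = {e₂, e₄, e₅}
… ∩ ⟦that shattered⟧ = {e₂, e₄, e₅} ∩ {e₁, e₂, e₃, e₄, e₇} = {e₂, e₄}
… ∩ ⟦grey⟧ = {e₂, e₄} ∩ {e₄, e₅, e₇} = {e₄}
So ⟦grey brick inside e₈ next to e₆ that shattered⟧ = {e₄}.

{e₄}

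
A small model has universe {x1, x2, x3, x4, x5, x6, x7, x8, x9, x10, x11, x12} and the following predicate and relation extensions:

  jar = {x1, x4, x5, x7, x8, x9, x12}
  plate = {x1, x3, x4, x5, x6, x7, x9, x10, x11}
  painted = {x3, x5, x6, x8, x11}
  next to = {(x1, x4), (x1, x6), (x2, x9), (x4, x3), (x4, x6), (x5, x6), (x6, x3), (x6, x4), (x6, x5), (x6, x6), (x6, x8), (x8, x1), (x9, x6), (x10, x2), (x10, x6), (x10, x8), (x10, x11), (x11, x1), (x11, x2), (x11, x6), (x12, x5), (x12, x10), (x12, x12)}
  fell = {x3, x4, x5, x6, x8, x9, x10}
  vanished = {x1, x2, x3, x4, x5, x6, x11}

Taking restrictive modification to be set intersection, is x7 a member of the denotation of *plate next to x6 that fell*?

no

⟦next to x6⟧ = {x : ⟨x, x6⟩ ∈ ⟦next to⟧} = {x1, x4, x5, x6, x9, x10, x11}
⟦that fell⟧ = ⟦fell⟧ = {x3, x4, x5, x6, x8, x9, x10}
⟦plate⟧ = {x1, x3, x4, x5, x6, x7, x9, x10, x11}
… ∩ ⟦next to x6⟧ = {x1, x3, x4, x5, x6, x7, x9, x10, x11} ∩ {x1, x4, x5, x6, x9, x10, x11} = {x1, x4, x5, x6, x9, x10, x11}
… ∩ ⟦that fell⟧ = {x1, x4, x5, x6, x9, x10, x11} ∩ {x3, x4, x5, x6, x8, x9, x10} = {x4, x5, x6, x9, x10}
⟦plate next to x6 that fell⟧ = {x4, x5, x6, x9, x10}; x7 ∉ this set.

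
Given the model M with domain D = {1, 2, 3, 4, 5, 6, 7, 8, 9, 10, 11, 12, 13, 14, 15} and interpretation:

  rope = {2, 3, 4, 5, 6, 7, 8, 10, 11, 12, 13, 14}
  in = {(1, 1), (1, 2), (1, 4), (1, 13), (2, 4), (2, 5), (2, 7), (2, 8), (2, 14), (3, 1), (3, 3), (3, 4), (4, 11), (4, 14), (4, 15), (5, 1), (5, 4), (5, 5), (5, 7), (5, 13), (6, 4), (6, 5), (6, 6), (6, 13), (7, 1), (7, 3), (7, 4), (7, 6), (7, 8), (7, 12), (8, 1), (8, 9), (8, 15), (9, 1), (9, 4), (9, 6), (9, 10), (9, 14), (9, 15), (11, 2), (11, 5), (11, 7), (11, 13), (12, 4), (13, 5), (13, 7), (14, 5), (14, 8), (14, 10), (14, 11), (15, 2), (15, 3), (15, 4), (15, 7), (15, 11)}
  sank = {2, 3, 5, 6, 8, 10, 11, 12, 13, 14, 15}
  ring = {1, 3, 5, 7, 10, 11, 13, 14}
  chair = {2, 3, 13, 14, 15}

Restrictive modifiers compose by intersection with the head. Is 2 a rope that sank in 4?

yes

⟦that sank⟧ = ⟦sank⟧ = {2, 3, 5, 6, 8, 10, 11, 12, 13, 14, 15}
⟦in 4⟧ = {x : ⟨x, 4⟩ ∈ ⟦in⟧} = {1, 2, 3, 5, 6, 7, 9, 12, 15}
⟦rope⟧ = {2, 3, 4, 5, 6, 7, 8, 10, 11, 12, 13, 14}
… ∩ ⟦that sank⟧ = {2, 3, 4, 5, 6, 7, 8, 10, 11, 12, 13, 14} ∩ {2, 3, 5, 6, 8, 10, 11, 12, 13, 14, 15} = {2, 3, 5, 6, 8, 10, 11, 12, 13, 14}
… ∩ ⟦in 4⟧ = {2, 3, 5, 6, 8, 10, 11, 12, 13, 14} ∩ {1, 2, 3, 5, 6, 7, 9, 12, 15} = {2, 3, 5, 6, 12}
⟦rope that sank in 4⟧ = {2, 3, 5, 6, 12}; 2 ∈ this set.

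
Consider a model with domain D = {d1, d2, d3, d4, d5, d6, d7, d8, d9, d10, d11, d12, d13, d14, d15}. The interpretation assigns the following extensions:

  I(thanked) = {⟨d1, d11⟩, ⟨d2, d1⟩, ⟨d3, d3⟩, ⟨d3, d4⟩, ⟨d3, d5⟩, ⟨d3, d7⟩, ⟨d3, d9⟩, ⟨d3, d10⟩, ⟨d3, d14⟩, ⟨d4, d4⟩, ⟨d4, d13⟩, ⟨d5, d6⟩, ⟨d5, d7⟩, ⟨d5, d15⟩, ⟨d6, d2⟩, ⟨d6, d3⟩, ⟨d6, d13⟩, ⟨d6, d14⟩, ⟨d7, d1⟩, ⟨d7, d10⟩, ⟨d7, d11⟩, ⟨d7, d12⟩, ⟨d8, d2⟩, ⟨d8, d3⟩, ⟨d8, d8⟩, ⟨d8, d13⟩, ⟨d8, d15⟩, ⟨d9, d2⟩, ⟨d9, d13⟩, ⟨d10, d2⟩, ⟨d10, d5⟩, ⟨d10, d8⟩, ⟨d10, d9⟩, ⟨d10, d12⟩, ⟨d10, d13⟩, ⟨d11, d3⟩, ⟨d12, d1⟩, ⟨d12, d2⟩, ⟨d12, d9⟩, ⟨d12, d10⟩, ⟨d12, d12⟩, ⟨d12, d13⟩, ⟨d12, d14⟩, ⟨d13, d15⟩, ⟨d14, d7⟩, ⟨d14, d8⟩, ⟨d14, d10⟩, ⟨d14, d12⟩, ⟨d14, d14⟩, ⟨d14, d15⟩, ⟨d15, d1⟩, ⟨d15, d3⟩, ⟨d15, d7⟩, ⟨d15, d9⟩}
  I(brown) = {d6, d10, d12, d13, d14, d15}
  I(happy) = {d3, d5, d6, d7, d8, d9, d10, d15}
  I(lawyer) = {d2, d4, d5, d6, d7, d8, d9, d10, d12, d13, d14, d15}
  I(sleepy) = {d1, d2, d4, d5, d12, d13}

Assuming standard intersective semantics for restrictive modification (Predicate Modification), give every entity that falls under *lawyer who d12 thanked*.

⟦who d12 thanked⟧ = {x : ⟨d12, x⟩ ∈ ⟦thanked⟧} = {d1, d2, d9, d10, d12, d13, d14}
⟦lawyer⟧ = {d2, d4, d5, d6, d7, d8, d9, d10, d12, d13, d14, d15}
… ∩ ⟦who d12 thanked⟧ = {d2, d4, d5, d6, d7, d8, d9, d10, d12, d13, d14, d15} ∩ {d1, d2, d9, d10, d12, d13, d14} = {d2, d9, d10, d12, d13, d14}
So ⟦lawyer who d12 thanked⟧ = {d2, d9, d10, d12, d13, d14}.

{d2, d9, d10, d12, d13, d14}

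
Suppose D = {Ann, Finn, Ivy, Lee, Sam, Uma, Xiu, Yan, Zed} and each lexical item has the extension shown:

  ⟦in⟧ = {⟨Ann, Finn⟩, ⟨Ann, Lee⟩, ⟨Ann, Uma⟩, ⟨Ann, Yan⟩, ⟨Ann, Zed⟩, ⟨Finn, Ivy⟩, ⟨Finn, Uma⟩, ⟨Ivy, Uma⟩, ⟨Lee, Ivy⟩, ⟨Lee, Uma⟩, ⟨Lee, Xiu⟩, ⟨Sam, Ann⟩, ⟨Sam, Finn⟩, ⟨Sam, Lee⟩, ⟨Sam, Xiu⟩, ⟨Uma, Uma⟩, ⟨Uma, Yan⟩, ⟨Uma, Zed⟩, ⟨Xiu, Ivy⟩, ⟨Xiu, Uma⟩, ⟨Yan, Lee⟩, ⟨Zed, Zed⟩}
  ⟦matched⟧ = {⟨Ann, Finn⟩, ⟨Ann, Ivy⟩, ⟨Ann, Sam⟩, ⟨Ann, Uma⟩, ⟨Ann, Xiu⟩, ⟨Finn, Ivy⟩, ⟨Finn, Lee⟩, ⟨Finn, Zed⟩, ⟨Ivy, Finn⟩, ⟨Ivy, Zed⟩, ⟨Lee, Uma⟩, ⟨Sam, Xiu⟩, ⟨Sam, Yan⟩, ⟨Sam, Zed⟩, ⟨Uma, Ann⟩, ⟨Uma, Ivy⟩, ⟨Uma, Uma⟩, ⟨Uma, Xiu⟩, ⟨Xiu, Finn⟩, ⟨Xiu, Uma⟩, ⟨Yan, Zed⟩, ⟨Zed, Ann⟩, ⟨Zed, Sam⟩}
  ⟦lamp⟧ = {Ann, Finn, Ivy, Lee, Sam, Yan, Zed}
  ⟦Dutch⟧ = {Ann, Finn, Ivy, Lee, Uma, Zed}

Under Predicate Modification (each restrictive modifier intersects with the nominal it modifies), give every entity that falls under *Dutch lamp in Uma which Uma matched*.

{Ann, Ivy}

⟦in Uma⟧ = {x : ⟨x, Uma⟩ ∈ ⟦in⟧} = {Ann, Finn, Ivy, Lee, Uma, Xiu}
⟦which Uma matched⟧ = {x : ⟨Uma, x⟩ ∈ ⟦matched⟧} = {Ann, Ivy, Uma, Xiu}
⟦lamp⟧ = {Ann, Finn, Ivy, Lee, Sam, Yan, Zed}
… ∩ ⟦in Uma⟧ = {Ann, Finn, Ivy, Lee, Sam, Yan, Zed} ∩ {Ann, Finn, Ivy, Lee, Uma, Xiu} = {Ann, Finn, Ivy, Lee}
… ∩ ⟦which Uma matched⟧ = {Ann, Finn, Ivy, Lee} ∩ {Ann, Ivy, Uma, Xiu} = {Ann, Ivy}
… ∩ ⟦Dutch⟧ = {Ann, Ivy} ∩ {Ann, Finn, Ivy, Lee, Uma, Zed} = {Ann, Ivy}
So ⟦Dutch lamp in Uma which Uma matched⟧ = {Ann, Ivy}.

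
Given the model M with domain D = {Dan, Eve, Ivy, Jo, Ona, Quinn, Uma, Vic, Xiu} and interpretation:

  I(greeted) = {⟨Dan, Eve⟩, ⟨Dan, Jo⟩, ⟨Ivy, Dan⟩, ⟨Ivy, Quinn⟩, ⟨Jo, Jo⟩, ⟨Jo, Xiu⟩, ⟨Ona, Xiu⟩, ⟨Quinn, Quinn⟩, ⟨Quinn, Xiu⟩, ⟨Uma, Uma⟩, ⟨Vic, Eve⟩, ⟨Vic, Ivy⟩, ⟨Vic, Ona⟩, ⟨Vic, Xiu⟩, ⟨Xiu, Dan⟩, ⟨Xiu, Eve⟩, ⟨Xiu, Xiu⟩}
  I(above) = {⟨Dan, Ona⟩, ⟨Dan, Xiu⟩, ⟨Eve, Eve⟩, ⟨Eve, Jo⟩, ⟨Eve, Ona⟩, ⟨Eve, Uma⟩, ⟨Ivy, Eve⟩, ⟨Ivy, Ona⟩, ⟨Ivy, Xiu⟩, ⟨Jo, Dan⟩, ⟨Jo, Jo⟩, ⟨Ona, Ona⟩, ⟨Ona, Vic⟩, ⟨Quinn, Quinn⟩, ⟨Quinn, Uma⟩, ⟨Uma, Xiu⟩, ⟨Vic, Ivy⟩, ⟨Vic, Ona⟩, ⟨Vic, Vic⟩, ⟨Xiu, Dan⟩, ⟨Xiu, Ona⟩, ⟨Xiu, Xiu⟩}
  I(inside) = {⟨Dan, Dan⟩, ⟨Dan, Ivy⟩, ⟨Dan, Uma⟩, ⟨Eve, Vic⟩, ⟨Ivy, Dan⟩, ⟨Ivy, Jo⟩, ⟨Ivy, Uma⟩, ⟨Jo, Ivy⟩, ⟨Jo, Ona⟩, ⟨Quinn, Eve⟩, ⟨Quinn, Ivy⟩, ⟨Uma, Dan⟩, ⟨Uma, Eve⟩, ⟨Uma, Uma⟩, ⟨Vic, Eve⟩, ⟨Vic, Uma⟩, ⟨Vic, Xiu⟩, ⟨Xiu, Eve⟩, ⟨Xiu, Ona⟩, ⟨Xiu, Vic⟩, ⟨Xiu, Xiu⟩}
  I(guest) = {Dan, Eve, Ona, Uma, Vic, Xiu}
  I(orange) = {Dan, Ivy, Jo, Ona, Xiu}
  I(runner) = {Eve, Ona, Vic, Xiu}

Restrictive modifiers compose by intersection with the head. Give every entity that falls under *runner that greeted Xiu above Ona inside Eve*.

⟦that greeted Xiu⟧ = {x : ⟨x, Xiu⟩ ∈ ⟦greeted⟧} = {Jo, Ona, Quinn, Vic, Xiu}
⟦above Ona⟧ = {x : ⟨x, Ona⟩ ∈ ⟦above⟧} = {Dan, Eve, Ivy, Ona, Vic, Xiu}
⟦inside Eve⟧ = {x : ⟨x, Eve⟩ ∈ ⟦inside⟧} = {Quinn, Uma, Vic, Xiu}
⟦runner⟧ = {Eve, Ona, Vic, Xiu}
… ∩ ⟦that greeted Xiu⟧ = {Eve, Ona, Vic, Xiu} ∩ {Jo, Ona, Quinn, Vic, Xiu} = {Ona, Vic, Xiu}
… ∩ ⟦above Ona⟧ = {Ona, Vic, Xiu} ∩ {Dan, Eve, Ivy, Ona, Vic, Xiu} = {Ona, Vic, Xiu}
… ∩ ⟦inside Eve⟧ = {Ona, Vic, Xiu} ∩ {Quinn, Uma, Vic, Xiu} = {Vic, Xiu}
So ⟦runner that greeted Xiu above Ona inside Eve⟧ = {Vic, Xiu}.

{Vic, Xiu}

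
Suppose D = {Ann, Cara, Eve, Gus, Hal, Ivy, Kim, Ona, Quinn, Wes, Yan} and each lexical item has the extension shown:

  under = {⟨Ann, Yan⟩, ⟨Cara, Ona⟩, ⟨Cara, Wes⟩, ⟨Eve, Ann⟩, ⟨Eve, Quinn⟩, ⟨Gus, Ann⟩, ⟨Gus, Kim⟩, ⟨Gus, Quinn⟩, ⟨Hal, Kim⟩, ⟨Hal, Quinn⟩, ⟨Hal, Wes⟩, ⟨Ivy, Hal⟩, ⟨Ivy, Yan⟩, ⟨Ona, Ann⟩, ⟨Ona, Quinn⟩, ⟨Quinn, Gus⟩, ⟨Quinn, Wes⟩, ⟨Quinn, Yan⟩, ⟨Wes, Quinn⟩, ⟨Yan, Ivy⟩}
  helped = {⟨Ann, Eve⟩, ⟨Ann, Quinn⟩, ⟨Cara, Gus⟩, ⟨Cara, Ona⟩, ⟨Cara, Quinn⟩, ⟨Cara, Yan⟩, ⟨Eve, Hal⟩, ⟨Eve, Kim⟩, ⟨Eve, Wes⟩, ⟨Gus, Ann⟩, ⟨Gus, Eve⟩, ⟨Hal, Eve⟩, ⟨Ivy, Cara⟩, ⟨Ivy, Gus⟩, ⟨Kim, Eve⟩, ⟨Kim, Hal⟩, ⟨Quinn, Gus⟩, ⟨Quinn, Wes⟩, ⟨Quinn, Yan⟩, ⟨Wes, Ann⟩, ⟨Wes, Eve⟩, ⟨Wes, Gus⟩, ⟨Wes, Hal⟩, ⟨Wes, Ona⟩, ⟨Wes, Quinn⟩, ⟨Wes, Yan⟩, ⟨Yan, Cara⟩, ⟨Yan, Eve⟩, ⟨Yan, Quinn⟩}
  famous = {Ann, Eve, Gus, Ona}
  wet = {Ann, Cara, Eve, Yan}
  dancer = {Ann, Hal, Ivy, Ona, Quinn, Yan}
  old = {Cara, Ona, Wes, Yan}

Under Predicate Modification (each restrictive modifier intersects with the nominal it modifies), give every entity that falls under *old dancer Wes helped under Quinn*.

{Ona}

⟦Wes helped⟧ = {x : ⟨Wes, x⟩ ∈ ⟦helped⟧} = {Ann, Eve, Gus, Hal, Ona, Quinn, Yan}
⟦under Quinn⟧ = {x : ⟨x, Quinn⟩ ∈ ⟦under⟧} = {Eve, Gus, Hal, Ona, Wes}
⟦dancer⟧ = {Ann, Hal, Ivy, Ona, Quinn, Yan}
… ∩ ⟦Wes helped⟧ = {Ann, Hal, Ivy, Ona, Quinn, Yan} ∩ {Ann, Eve, Gus, Hal, Ona, Quinn, Yan} = {Ann, Hal, Ona, Quinn, Yan}
… ∩ ⟦under Quinn⟧ = {Ann, Hal, Ona, Quinn, Yan} ∩ {Eve, Gus, Hal, Ona, Wes} = {Hal, Ona}
… ∩ ⟦old⟧ = {Hal, Ona} ∩ {Cara, Ona, Wes, Yan} = {Ona}
So ⟦old dancer Wes helped under Quinn⟧ = {Ona}.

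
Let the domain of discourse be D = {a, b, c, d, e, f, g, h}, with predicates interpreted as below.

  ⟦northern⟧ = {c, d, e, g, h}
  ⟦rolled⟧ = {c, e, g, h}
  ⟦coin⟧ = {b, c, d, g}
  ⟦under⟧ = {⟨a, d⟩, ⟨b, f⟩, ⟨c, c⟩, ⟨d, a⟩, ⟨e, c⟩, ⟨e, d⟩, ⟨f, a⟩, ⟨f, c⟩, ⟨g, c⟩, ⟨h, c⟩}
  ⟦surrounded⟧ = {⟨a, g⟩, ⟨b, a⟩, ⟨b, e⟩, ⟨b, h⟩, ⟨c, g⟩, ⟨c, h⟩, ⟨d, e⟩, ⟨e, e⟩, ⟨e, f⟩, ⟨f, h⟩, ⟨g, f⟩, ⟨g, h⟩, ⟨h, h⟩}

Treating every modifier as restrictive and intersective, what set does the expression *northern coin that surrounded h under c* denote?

⟦that surrounded h⟧ = {x : ⟨x, h⟩ ∈ ⟦surrounded⟧} = {b, c, f, g, h}
⟦under c⟧ = {x : ⟨x, c⟩ ∈ ⟦under⟧} = {c, e, f, g, h}
⟦coin⟧ = {b, c, d, g}
… ∩ ⟦that surrounded h⟧ = {b, c, d, g} ∩ {b, c, f, g, h} = {b, c, g}
… ∩ ⟦under c⟧ = {b, c, g} ∩ {c, e, f, g, h} = {c, g}
… ∩ ⟦northern⟧ = {c, g} ∩ {c, d, e, g, h} = {c, g}
So ⟦northern coin that surrounded h under c⟧ = {c, g}.

{c, g}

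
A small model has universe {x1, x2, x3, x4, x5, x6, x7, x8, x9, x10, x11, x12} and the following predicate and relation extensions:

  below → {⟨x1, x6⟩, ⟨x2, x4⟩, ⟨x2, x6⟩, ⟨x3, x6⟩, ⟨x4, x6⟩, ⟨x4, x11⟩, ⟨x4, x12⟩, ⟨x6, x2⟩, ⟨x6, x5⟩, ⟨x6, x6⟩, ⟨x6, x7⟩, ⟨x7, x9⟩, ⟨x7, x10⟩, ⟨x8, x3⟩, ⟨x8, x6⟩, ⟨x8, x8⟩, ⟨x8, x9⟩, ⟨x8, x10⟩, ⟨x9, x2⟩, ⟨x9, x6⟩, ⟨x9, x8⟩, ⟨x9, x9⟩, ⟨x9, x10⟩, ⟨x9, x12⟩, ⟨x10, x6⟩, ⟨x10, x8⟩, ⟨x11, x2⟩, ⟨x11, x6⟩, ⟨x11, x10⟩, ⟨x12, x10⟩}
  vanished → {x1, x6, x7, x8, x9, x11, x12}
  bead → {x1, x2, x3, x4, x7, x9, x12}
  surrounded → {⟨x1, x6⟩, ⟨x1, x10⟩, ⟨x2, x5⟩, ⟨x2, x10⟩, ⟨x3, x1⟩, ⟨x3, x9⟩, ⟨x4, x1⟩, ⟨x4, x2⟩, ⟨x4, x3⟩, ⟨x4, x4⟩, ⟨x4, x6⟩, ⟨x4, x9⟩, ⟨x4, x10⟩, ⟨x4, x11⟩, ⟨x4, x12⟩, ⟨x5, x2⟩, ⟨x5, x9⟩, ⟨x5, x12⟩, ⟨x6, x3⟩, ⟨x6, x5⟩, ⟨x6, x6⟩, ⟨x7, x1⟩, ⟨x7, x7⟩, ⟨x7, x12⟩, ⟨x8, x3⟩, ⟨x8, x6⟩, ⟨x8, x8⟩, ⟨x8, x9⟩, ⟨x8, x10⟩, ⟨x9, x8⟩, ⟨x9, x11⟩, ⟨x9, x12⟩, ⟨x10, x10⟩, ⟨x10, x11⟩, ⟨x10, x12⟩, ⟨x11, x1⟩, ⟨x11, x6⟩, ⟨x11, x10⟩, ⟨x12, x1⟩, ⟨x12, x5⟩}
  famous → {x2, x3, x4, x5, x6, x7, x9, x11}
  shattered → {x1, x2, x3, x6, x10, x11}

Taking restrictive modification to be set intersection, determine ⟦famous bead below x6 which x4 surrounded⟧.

⟦below x6⟧ = {x : ⟨x, x6⟩ ∈ ⟦below⟧} = {x1, x2, x3, x4, x6, x8, x9, x10, x11}
⟦which x4 surrounded⟧ = {x : ⟨x4, x⟩ ∈ ⟦surrounded⟧} = {x1, x2, x3, x4, x6, x9, x10, x11, x12}
⟦bead⟧ = {x1, x2, x3, x4, x7, x9, x12}
… ∩ ⟦below x6⟧ = {x1, x2, x3, x4, x7, x9, x12} ∩ {x1, x2, x3, x4, x6, x8, x9, x10, x11} = {x1, x2, x3, x4, x9}
… ∩ ⟦which x4 surrounded⟧ = {x1, x2, x3, x4, x9} ∩ {x1, x2, x3, x4, x6, x9, x10, x11, x12} = {x1, x2, x3, x4, x9}
… ∩ ⟦famous⟧ = {x1, x2, x3, x4, x9} ∩ {x2, x3, x4, x5, x6, x7, x9, x11} = {x2, x3, x4, x9}
So ⟦famous bead below x6 which x4 surrounded⟧ = {x2, x3, x4, x9}.

{x2, x3, x4, x9}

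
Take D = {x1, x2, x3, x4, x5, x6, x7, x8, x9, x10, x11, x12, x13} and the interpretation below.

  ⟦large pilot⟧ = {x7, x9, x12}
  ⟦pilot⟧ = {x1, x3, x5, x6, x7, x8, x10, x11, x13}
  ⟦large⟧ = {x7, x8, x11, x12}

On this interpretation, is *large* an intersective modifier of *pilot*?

no

⟦large⟧ ∩ ⟦pilot⟧ = {x7, x8, x11, x12} ∩ {x1, x3, x5, x6, x7, x8, x10, x11, x13} = {x7, x8, x11}
Observed ⟦large pilot⟧ = {x7, x9, x12}.
These differ, so the modifier is not intersective in this model.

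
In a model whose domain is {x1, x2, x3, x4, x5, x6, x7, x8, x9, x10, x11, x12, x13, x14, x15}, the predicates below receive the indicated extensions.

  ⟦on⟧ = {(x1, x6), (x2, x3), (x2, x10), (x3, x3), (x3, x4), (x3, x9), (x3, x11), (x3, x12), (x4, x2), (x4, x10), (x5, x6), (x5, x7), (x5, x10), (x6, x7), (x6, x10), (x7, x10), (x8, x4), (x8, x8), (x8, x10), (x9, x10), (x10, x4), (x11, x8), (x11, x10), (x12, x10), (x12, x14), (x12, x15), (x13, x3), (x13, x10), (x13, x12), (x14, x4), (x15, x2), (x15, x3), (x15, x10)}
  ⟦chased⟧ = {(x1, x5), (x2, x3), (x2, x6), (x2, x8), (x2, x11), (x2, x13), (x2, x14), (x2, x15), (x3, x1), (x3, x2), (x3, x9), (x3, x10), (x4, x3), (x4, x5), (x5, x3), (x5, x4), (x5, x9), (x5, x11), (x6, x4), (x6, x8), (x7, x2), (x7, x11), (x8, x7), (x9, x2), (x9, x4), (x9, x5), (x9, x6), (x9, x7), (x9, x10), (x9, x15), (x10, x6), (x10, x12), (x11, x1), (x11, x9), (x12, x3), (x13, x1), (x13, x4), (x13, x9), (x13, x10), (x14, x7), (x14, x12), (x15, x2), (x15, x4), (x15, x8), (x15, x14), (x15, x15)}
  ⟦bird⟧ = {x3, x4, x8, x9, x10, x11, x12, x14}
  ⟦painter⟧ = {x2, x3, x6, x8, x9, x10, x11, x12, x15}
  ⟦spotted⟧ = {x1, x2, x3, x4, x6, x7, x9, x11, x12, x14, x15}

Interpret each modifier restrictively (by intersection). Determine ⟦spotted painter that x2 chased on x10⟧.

{x6, x11, x15}

⟦that x2 chased⟧ = {x : ⟨x2, x⟩ ∈ ⟦chased⟧} = {x3, x6, x8, x11, x13, x14, x15}
⟦on x10⟧ = {x : ⟨x, x10⟩ ∈ ⟦on⟧} = {x2, x4, x5, x6, x7, x8, x9, x11, x12, x13, x15}
⟦painter⟧ = {x2, x3, x6, x8, x9, x10, x11, x12, x15}
… ∩ ⟦that x2 chased⟧ = {x2, x3, x6, x8, x9, x10, x11, x12, x15} ∩ {x3, x6, x8, x11, x13, x14, x15} = {x3, x6, x8, x11, x15}
… ∩ ⟦on x10⟧ = {x3, x6, x8, x11, x15} ∩ {x2, x4, x5, x6, x7, x8, x9, x11, x12, x13, x15} = {x6, x8, x11, x15}
… ∩ ⟦spotted⟧ = {x6, x8, x11, x15} ∩ {x1, x2, x3, x4, x6, x7, x9, x11, x12, x14, x15} = {x6, x11, x15}
So ⟦spotted painter that x2 chased on x10⟧ = {x6, x11, x15}.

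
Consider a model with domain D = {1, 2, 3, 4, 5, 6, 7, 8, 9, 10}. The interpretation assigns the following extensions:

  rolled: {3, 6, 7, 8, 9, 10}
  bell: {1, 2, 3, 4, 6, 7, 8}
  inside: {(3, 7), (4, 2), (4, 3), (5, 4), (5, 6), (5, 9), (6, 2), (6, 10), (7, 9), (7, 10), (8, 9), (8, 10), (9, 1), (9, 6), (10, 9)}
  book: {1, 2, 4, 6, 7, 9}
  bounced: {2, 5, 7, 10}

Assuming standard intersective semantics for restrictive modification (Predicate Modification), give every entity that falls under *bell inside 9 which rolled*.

{7, 8}

⟦inside 9⟧ = {x : ⟨x, 9⟩ ∈ ⟦inside⟧} = {5, 7, 8, 10}
⟦which rolled⟧ = ⟦rolled⟧ = {3, 6, 7, 8, 9, 10}
⟦bell⟧ = {1, 2, 3, 4, 6, 7, 8}
… ∩ ⟦inside 9⟧ = {1, 2, 3, 4, 6, 7, 8} ∩ {5, 7, 8, 10} = {7, 8}
… ∩ ⟦which rolled⟧ = {7, 8} ∩ {3, 6, 7, 8, 9, 10} = {7, 8}
So ⟦bell inside 9 which rolled⟧ = {7, 8}.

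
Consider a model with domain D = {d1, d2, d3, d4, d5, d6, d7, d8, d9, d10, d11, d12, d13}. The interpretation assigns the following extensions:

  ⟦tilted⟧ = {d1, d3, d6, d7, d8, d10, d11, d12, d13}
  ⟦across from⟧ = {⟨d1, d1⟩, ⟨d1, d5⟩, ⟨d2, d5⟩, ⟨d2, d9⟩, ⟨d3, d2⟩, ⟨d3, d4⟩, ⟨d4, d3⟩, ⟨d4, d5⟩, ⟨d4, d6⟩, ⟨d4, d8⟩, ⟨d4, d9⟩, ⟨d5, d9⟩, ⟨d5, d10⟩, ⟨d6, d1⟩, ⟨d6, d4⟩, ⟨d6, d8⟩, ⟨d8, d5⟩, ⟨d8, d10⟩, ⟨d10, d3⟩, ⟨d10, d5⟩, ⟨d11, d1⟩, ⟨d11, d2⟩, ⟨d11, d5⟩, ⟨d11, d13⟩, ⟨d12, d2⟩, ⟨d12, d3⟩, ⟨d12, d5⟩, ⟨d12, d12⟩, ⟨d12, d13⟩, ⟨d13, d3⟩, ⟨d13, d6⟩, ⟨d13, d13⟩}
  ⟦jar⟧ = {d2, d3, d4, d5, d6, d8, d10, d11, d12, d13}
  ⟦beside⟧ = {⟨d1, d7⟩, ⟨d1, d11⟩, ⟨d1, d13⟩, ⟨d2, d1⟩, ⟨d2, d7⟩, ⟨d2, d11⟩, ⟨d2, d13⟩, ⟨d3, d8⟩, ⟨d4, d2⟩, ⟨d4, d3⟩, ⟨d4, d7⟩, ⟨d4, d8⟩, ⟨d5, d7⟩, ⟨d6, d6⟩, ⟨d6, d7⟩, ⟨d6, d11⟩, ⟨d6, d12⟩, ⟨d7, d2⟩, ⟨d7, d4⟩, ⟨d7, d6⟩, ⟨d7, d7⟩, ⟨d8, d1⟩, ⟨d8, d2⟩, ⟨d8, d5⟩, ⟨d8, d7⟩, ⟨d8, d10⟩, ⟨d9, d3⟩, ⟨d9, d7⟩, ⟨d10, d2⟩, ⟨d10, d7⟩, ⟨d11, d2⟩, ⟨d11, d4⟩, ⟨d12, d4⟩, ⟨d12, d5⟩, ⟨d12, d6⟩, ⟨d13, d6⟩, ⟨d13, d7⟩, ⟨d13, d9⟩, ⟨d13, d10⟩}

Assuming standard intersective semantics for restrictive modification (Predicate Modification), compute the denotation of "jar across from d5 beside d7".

⟦across from d5⟧ = {x : ⟨x, d5⟩ ∈ ⟦across from⟧} = {d1, d2, d4, d8, d10, d11, d12}
⟦beside d7⟧ = {x : ⟨x, d7⟩ ∈ ⟦beside⟧} = {d1, d2, d4, d5, d6, d7, d8, d9, d10, d13}
⟦jar⟧ = {d2, d3, d4, d5, d6, d8, d10, d11, d12, d13}
… ∩ ⟦across from d5⟧ = {d2, d3, d4, d5, d6, d8, d10, d11, d12, d13} ∩ {d1, d2, d4, d8, d10, d11, d12} = {d2, d4, d8, d10, d11, d12}
… ∩ ⟦beside d7⟧ = {d2, d4, d8, d10, d11, d12} ∩ {d1, d2, d4, d5, d6, d7, d8, d9, d10, d13} = {d2, d4, d8, d10}
So ⟦jar across from d5 beside d7⟧ = {d2, d4, d8, d10}.

{d2, d4, d8, d10}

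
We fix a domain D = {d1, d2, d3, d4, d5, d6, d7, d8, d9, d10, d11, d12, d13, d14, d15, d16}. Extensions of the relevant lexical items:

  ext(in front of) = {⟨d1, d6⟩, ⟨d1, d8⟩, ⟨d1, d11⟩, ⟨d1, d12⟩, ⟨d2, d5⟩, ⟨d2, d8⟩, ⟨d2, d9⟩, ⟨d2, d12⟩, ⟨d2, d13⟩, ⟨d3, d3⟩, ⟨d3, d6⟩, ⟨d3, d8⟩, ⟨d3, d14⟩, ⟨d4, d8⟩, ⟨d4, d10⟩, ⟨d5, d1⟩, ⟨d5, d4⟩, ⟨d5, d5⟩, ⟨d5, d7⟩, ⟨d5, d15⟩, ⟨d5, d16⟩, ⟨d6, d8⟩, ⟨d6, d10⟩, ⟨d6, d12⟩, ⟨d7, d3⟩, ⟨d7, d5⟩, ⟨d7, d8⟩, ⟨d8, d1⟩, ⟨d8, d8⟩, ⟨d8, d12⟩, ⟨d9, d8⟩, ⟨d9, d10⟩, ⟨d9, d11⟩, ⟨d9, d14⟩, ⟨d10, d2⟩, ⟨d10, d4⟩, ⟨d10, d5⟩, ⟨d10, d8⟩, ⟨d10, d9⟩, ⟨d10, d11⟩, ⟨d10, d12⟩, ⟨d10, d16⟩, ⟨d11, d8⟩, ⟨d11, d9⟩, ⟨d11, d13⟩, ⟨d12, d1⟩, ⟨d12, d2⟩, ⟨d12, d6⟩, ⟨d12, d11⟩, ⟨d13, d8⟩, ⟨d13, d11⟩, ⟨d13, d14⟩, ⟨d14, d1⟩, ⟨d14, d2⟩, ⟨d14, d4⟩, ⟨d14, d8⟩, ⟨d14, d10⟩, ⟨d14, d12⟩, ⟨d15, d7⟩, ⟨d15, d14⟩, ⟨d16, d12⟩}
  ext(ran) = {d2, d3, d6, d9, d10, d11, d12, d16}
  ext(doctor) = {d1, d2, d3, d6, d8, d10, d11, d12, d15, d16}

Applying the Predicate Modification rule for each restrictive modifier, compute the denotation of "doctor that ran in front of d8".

⟦that ran⟧ = ⟦ran⟧ = {d2, d3, d6, d9, d10, d11, d12, d16}
⟦in front of d8⟧ = {x : ⟨x, d8⟩ ∈ ⟦in front of⟧} = {d1, d2, d3, d4, d6, d7, d8, d9, d10, d11, d13, d14}
⟦doctor⟧ = {d1, d2, d3, d6, d8, d10, d11, d12, d15, d16}
… ∩ ⟦that ran⟧ = {d1, d2, d3, d6, d8, d10, d11, d12, d15, d16} ∩ {d2, d3, d6, d9, d10, d11, d12, d16} = {d2, d3, d6, d10, d11, d12, d16}
… ∩ ⟦in front of d8⟧ = {d2, d3, d6, d10, d11, d12, d16} ∩ {d1, d2, d3, d4, d6, d7, d8, d9, d10, d11, d13, d14} = {d2, d3, d6, d10, d11}
So ⟦doctor that ran in front of d8⟧ = {d2, d3, d6, d10, d11}.

{d2, d3, d6, d10, d11}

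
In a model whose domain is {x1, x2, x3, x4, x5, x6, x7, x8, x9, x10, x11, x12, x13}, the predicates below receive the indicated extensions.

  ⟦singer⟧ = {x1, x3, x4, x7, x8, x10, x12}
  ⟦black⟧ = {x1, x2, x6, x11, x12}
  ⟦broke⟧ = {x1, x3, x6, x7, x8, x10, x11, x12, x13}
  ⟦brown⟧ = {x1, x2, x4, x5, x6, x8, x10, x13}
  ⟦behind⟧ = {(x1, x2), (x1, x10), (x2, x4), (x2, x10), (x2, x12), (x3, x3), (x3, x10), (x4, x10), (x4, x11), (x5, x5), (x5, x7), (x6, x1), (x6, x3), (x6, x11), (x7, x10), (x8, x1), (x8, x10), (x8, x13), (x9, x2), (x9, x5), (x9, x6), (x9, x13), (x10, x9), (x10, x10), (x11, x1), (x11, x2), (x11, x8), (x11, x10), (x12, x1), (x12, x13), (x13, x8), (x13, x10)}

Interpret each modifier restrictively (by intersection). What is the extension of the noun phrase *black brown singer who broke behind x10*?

⟦who broke⟧ = ⟦broke⟧ = {x1, x3, x6, x7, x8, x10, x11, x12, x13}
⟦behind x10⟧ = {x : ⟨x, x10⟩ ∈ ⟦behind⟧} = {x1, x2, x3, x4, x7, x8, x10, x11, x13}
⟦singer⟧ = {x1, x3, x4, x7, x8, x10, x12}
… ∩ ⟦who broke⟧ = {x1, x3, x4, x7, x8, x10, x12} ∩ {x1, x3, x6, x7, x8, x10, x11, x12, x13} = {x1, x3, x7, x8, x10, x12}
… ∩ ⟦behind x10⟧ = {x1, x3, x7, x8, x10, x12} ∩ {x1, x2, x3, x4, x7, x8, x10, x11, x13} = {x1, x3, x7, x8, x10}
… ∩ ⟦black⟧ = {x1, x3, x7, x8, x10} ∩ {x1, x2, x6, x11, x12} = {x1}
… ∩ ⟦brown⟧ = {x1} ∩ {x1, x2, x4, x5, x6, x8, x10, x13} = {x1}
So ⟦black brown singer who broke behind x10⟧ = {x1}.

{x1}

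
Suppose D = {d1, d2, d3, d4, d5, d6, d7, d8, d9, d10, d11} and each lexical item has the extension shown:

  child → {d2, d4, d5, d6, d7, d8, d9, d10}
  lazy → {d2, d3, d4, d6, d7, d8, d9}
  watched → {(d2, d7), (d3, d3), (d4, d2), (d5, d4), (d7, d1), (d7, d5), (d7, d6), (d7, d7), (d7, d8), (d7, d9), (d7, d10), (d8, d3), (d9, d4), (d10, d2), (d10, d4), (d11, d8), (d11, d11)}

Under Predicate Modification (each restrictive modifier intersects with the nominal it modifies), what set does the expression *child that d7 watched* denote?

⟦that d7 watched⟧ = {x : ⟨d7, x⟩ ∈ ⟦watched⟧} = {d1, d5, d6, d7, d8, d9, d10}
⟦child⟧ = {d2, d4, d5, d6, d7, d8, d9, d10}
… ∩ ⟦that d7 watched⟧ = {d2, d4, d5, d6, d7, d8, d9, d10} ∩ {d1, d5, d6, d7, d8, d9, d10} = {d5, d6, d7, d8, d9, d10}
So ⟦child that d7 watched⟧ = {d5, d6, d7, d8, d9, d10}.

{d5, d6, d7, d8, d9, d10}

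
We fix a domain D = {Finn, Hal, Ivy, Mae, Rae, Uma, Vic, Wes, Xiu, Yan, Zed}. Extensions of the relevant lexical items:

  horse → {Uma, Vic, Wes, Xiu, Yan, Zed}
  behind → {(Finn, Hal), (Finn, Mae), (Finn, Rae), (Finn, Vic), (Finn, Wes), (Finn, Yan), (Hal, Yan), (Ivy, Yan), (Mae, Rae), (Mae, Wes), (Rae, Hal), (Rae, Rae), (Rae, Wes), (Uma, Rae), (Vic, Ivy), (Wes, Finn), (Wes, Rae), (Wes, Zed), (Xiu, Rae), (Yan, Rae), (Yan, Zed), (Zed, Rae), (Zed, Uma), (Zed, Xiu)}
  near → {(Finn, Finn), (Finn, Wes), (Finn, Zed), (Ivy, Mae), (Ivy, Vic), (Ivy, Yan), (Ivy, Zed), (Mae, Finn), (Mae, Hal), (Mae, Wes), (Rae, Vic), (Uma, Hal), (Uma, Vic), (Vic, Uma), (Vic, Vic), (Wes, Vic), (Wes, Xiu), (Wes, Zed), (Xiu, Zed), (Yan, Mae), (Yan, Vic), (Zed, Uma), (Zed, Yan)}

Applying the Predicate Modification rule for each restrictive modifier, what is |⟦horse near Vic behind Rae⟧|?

3

⟦near Vic⟧ = {x : ⟨x, Vic⟩ ∈ ⟦near⟧} = {Ivy, Rae, Uma, Vic, Wes, Yan}
⟦behind Rae⟧ = {x : ⟨x, Rae⟩ ∈ ⟦behind⟧} = {Finn, Mae, Rae, Uma, Wes, Xiu, Yan, Zed}
⟦horse⟧ = {Uma, Vic, Wes, Xiu, Yan, Zed}
… ∩ ⟦near Vic⟧ = {Uma, Vic, Wes, Xiu, Yan, Zed} ∩ {Ivy, Rae, Uma, Vic, Wes, Yan} = {Uma, Vic, Wes, Yan}
… ∩ ⟦behind Rae⟧ = {Uma, Vic, Wes, Yan} ∩ {Finn, Mae, Rae, Uma, Wes, Xiu, Yan, Zed} = {Uma, Wes, Yan}
⟦horse near Vic behind Rae⟧ = {Uma, Wes, Yan}, so the cardinality is 3.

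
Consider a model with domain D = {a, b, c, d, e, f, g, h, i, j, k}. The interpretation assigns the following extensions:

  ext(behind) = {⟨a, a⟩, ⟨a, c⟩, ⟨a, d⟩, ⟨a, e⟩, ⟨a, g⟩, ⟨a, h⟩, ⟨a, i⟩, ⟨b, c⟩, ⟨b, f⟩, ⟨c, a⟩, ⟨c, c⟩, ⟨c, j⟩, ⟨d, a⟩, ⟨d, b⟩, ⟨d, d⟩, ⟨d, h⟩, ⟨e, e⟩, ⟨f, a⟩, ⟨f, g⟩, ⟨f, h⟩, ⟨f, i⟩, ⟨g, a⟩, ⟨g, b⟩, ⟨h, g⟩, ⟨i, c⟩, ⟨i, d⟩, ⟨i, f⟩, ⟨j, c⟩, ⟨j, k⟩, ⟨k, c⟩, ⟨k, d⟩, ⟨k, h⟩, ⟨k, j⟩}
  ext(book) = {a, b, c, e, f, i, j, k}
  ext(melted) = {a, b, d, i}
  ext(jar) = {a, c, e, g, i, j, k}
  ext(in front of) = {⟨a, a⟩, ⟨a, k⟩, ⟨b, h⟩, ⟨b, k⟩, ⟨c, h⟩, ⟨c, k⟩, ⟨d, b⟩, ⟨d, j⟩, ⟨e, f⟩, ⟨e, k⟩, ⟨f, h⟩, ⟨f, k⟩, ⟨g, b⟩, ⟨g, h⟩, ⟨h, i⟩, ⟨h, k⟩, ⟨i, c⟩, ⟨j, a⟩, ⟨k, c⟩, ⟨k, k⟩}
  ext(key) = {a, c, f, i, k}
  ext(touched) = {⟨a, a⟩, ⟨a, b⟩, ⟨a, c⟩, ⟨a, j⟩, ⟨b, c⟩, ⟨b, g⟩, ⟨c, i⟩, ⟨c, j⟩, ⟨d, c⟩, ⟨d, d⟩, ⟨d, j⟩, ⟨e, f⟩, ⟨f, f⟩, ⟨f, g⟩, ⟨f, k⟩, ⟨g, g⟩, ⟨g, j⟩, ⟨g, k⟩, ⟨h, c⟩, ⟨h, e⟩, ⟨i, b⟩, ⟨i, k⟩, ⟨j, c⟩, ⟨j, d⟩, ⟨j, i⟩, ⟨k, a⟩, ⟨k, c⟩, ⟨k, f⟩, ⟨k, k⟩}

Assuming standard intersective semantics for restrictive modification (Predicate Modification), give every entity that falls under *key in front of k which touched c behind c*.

⟦in front of k⟧ = {x : ⟨x, k⟩ ∈ ⟦in front of⟧} = {a, b, c, e, f, h, k}
⟦which touched c⟧ = {x : ⟨x, c⟩ ∈ ⟦touched⟧} = {a, b, d, h, j, k}
⟦behind c⟧ = {x : ⟨x, c⟩ ∈ ⟦behind⟧} = {a, b, c, i, j, k}
⟦key⟧ = {a, c, f, i, k}
… ∩ ⟦in front of k⟧ = {a, c, f, i, k} ∩ {a, b, c, e, f, h, k} = {a, c, f, k}
… ∩ ⟦which touched c⟧ = {a, c, f, k} ∩ {a, b, d, h, j, k} = {a, k}
… ∩ ⟦behind c⟧ = {a, k} ∩ {a, b, c, i, j, k} = {a, k}
So ⟦key in front of k which touched c behind c⟧ = {a, k}.

{a, k}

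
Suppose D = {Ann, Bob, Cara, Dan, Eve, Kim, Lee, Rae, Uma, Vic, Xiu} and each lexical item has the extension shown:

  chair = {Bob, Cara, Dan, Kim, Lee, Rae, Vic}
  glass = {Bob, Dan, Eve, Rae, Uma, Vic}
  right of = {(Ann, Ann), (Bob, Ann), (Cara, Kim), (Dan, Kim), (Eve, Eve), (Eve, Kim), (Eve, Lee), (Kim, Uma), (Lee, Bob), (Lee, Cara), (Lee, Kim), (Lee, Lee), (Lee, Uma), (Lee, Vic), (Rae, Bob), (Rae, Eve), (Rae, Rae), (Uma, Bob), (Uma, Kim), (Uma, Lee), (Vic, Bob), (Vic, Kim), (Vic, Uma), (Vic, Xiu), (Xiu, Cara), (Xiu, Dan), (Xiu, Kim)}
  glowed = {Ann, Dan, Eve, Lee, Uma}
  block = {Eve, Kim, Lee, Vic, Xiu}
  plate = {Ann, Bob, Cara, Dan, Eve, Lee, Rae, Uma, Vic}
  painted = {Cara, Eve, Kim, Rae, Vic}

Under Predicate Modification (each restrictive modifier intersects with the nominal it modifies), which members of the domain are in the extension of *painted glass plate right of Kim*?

⟦right of Kim⟧ = {x : ⟨x, Kim⟩ ∈ ⟦right of⟧} = {Cara, Dan, Eve, Lee, Uma, Vic, Xiu}
⟦plate⟧ = {Ann, Bob, Cara, Dan, Eve, Lee, Rae, Uma, Vic}
… ∩ ⟦right of Kim⟧ = {Ann, Bob, Cara, Dan, Eve, Lee, Rae, Uma, Vic} ∩ {Cara, Dan, Eve, Lee, Uma, Vic, Xiu} = {Cara, Dan, Eve, Lee, Uma, Vic}
… ∩ ⟦painted⟧ = {Cara, Dan, Eve, Lee, Uma, Vic} ∩ {Cara, Eve, Kim, Rae, Vic} = {Cara, Eve, Vic}
… ∩ ⟦glass⟧ = {Cara, Eve, Vic} ∩ {Bob, Dan, Eve, Rae, Uma, Vic} = {Eve, Vic}
So ⟦painted glass plate right of Kim⟧ = {Eve, Vic}.

{Eve, Vic}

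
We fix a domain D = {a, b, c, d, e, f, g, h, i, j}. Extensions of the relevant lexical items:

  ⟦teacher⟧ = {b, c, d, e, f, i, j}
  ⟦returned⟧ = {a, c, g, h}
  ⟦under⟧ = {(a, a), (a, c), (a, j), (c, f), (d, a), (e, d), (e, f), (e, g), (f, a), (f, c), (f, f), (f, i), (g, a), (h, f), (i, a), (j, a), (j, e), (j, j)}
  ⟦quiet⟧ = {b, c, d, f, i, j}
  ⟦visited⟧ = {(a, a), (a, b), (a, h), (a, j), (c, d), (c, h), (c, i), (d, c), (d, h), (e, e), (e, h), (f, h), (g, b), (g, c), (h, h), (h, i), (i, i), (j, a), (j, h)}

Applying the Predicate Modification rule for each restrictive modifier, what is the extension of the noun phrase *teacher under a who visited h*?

{d, f, j}

⟦under a⟧ = {x : ⟨x, a⟩ ∈ ⟦under⟧} = {a, d, f, g, i, j}
⟦who visited h⟧ = {x : ⟨x, h⟩ ∈ ⟦visited⟧} = {a, c, d, e, f, h, j}
⟦teacher⟧ = {b, c, d, e, f, i, j}
… ∩ ⟦under a⟧ = {b, c, d, e, f, i, j} ∩ {a, d, f, g, i, j} = {d, f, i, j}
… ∩ ⟦who visited h⟧ = {d, f, i, j} ∩ {a, c, d, e, f, h, j} = {d, f, j}
So ⟦teacher under a who visited h⟧ = {d, f, j}.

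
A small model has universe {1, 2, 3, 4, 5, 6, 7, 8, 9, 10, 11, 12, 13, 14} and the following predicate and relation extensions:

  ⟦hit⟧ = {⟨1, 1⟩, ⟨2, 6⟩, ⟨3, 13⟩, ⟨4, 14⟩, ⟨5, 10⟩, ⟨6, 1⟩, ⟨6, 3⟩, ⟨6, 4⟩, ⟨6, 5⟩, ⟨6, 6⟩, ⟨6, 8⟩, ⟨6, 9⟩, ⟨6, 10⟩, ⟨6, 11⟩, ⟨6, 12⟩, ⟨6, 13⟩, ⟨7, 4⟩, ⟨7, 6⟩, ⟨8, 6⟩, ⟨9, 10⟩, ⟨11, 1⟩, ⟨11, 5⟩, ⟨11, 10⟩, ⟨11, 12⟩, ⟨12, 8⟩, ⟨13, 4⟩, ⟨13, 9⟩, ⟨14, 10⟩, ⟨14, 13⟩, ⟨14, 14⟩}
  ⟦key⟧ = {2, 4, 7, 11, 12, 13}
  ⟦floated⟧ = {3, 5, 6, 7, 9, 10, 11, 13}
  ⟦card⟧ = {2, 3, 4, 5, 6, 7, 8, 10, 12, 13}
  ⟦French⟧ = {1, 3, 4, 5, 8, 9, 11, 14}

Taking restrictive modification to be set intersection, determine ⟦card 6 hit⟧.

⟦6 hit⟧ = {x : ⟨6, x⟩ ∈ ⟦hit⟧} = {1, 3, 4, 5, 6, 8, 9, 10, 11, 12, 13}
⟦card⟧ = {2, 3, 4, 5, 6, 7, 8, 10, 12, 13}
… ∩ ⟦6 hit⟧ = {2, 3, 4, 5, 6, 7, 8, 10, 12, 13} ∩ {1, 3, 4, 5, 6, 8, 9, 10, 11, 12, 13} = {3, 4, 5, 6, 8, 10, 12, 13}
So ⟦card 6 hit⟧ = {3, 4, 5, 6, 8, 10, 12, 13}.

{3, 4, 5, 6, 8, 10, 12, 13}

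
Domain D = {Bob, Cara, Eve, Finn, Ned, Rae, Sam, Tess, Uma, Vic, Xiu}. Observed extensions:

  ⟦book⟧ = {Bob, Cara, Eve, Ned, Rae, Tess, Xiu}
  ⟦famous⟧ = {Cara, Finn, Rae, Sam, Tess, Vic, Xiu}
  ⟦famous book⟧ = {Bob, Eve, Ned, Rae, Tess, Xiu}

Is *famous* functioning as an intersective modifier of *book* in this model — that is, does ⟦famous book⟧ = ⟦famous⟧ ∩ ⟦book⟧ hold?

⟦famous⟧ ∩ ⟦book⟧ = {Cara, Finn, Rae, Sam, Tess, Vic, Xiu} ∩ {Bob, Cara, Eve, Ned, Rae, Tess, Xiu} = {Cara, Rae, Tess, Xiu}
Observed ⟦famous book⟧ = {Bob, Eve, Ned, Rae, Tess, Xiu}.
These differ, so the modifier is not intersective in this model.

no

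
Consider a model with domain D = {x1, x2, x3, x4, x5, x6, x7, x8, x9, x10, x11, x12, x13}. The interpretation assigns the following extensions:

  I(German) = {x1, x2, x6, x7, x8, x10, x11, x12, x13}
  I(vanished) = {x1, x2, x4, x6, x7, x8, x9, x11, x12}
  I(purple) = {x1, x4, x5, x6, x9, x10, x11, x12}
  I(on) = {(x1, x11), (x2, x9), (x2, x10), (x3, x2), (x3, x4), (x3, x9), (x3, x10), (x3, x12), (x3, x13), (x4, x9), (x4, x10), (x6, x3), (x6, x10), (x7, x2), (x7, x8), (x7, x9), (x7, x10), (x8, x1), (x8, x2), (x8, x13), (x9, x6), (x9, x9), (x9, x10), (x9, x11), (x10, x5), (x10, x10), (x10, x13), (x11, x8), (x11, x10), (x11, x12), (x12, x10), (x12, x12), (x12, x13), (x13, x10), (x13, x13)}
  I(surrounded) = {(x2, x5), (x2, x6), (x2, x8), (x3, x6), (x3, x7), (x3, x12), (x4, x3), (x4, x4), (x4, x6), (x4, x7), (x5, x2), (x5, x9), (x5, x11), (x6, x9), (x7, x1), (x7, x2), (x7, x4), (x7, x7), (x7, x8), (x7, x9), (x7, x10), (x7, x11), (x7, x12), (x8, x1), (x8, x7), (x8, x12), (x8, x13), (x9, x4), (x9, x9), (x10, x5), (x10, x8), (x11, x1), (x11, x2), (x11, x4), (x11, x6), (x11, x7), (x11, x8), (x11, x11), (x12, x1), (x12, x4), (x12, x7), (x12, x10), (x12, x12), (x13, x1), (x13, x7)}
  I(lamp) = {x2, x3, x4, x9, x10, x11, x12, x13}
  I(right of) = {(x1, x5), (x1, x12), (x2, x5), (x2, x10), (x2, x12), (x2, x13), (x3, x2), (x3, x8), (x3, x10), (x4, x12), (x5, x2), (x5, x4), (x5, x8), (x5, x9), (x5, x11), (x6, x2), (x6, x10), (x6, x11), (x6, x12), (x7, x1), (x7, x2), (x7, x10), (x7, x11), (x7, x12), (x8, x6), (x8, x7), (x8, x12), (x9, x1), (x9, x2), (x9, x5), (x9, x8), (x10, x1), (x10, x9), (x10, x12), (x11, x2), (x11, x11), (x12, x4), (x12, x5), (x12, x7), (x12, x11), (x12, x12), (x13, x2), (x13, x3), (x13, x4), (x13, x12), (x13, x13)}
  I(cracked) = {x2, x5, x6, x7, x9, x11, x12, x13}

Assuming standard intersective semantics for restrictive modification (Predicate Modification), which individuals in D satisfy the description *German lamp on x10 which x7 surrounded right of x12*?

⟦on x10⟧ = {x : ⟨x, x10⟩ ∈ ⟦on⟧} = {x2, x3, x4, x6, x7, x9, x10, x11, x12, x13}
⟦which x7 surrounded⟧ = {x : ⟨x7, x⟩ ∈ ⟦surrounded⟧} = {x1, x2, x4, x7, x8, x9, x10, x11, x12}
⟦right of x12⟧ = {x : ⟨x, x12⟩ ∈ ⟦right of⟧} = {x1, x2, x4, x6, x7, x8, x10, x12, x13}
⟦lamp⟧ = {x2, x3, x4, x9, x10, x11, x12, x13}
… ∩ ⟦on x10⟧ = {x2, x3, x4, x9, x10, x11, x12, x13} ∩ {x2, x3, x4, x6, x7, x9, x10, x11, x12, x13} = {x2, x3, x4, x9, x10, x11, x12, x13}
… ∩ ⟦which x7 surrounded⟧ = {x2, x3, x4, x9, x10, x11, x12, x13} ∩ {x1, x2, x4, x7, x8, x9, x10, x11, x12} = {x2, x4, x9, x10, x11, x12}
… ∩ ⟦right of x12⟧ = {x2, x4, x9, x10, x11, x12} ∩ {x1, x2, x4, x6, x7, x8, x10, x12, x13} = {x2, x4, x10, x12}
… ∩ ⟦German⟧ = {x2, x4, x10, x12} ∩ {x1, x2, x6, x7, x8, x10, x11, x12, x13} = {x2, x10, x12}
So ⟦German lamp on x10 which x7 surrounded right of x12⟧ = {x2, x10, x12}.

{x2, x10, x12}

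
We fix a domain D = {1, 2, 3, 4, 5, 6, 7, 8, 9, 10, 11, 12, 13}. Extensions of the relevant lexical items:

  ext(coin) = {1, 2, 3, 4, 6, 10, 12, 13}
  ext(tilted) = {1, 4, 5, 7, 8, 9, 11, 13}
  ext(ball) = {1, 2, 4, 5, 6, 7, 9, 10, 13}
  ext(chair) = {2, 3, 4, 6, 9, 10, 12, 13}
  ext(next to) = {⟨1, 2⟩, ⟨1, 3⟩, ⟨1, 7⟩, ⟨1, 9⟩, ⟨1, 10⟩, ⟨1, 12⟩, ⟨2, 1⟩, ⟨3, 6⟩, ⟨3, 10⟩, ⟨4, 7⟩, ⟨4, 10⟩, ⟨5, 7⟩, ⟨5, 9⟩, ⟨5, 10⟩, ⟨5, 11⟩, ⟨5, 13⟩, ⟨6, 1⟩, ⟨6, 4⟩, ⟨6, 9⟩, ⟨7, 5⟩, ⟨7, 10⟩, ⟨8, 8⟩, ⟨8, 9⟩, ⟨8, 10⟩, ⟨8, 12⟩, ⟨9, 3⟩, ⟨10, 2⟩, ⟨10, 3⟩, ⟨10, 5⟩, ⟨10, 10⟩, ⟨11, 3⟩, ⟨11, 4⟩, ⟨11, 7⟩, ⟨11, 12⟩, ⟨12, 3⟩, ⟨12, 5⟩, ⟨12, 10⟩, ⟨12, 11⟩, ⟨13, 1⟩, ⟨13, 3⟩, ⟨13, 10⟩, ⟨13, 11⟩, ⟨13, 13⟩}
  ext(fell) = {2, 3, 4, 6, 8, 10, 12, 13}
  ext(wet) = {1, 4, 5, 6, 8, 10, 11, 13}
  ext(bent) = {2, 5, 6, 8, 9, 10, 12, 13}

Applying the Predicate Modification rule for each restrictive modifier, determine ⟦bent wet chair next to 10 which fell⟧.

⟦next to 10⟧ = {x : ⟨x, 10⟩ ∈ ⟦next to⟧} = {1, 3, 4, 5, 7, 8, 10, 12, 13}
⟦which fell⟧ = ⟦fell⟧ = {2, 3, 4, 6, 8, 10, 12, 13}
⟦chair⟧ = {2, 3, 4, 6, 9, 10, 12, 13}
… ∩ ⟦next to 10⟧ = {2, 3, 4, 6, 9, 10, 12, 13} ∩ {1, 3, 4, 5, 7, 8, 10, 12, 13} = {3, 4, 10, 12, 13}
… ∩ ⟦which fell⟧ = {3, 4, 10, 12, 13} ∩ {2, 3, 4, 6, 8, 10, 12, 13} = {3, 4, 10, 12, 13}
… ∩ ⟦bent⟧ = {3, 4, 10, 12, 13} ∩ {2, 5, 6, 8, 9, 10, 12, 13} = {10, 12, 13}
… ∩ ⟦wet⟧ = {10, 12, 13} ∩ {1, 4, 5, 6, 8, 10, 11, 13} = {10, 13}
So ⟦bent wet chair next to 10 which fell⟧ = {10, 13}.

{10, 13}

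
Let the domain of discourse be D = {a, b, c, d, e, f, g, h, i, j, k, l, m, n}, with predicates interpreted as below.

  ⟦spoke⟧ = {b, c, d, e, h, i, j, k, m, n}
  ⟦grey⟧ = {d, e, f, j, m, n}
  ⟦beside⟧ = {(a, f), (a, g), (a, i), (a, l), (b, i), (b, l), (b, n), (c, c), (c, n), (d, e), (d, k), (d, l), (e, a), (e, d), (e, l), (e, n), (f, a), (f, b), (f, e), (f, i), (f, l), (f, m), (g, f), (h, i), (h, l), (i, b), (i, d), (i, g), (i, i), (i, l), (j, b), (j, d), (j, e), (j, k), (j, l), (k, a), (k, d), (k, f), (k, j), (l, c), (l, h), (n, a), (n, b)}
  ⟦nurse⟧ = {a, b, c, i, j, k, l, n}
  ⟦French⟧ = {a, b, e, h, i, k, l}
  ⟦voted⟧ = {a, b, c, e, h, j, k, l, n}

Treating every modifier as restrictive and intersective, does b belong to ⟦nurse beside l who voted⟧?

⟦beside l⟧ = {x : ⟨x, l⟩ ∈ ⟦beside⟧} = {a, b, d, e, f, h, i, j}
⟦who voted⟧ = ⟦voted⟧ = {a, b, c, e, h, j, k, l, n}
⟦nurse⟧ = {a, b, c, i, j, k, l, n}
… ∩ ⟦beside l⟧ = {a, b, c, i, j, k, l, n} ∩ {a, b, d, e, f, h, i, j} = {a, b, i, j}
… ∩ ⟦who voted⟧ = {a, b, i, j} ∩ {a, b, c, e, h, j, k, l, n} = {a, b, j}
⟦nurse beside l who voted⟧ = {a, b, j}; b ∈ this set.

yes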